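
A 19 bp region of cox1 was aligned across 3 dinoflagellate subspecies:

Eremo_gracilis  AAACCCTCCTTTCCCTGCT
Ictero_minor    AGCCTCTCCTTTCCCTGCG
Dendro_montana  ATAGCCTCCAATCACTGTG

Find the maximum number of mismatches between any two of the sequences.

8

Pairwise Hamming distances:
  Eremo_gracilis vs Ictero_minor: 4
  Eremo_gracilis vs Dendro_montana: 7
  Ictero_minor vs Dendro_montana: 8
The largest is 8, between Ictero_minor and Dendro_montana.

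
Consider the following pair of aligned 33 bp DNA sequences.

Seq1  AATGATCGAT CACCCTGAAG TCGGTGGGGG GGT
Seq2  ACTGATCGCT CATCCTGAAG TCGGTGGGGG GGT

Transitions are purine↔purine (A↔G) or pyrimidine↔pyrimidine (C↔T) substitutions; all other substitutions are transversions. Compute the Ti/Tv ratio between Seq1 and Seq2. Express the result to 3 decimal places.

0.500

Differing sites — 2:A/C (Tv); 9:A/C (Tv); 13:C/T (Ti).
Of the 3 differences, 1 transition and 2 transversions, so Ti/Tv = 1/2 = 0.500.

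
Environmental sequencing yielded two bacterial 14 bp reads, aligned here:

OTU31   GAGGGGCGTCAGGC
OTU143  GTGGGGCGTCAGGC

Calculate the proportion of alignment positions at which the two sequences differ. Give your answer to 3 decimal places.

The sequences differ at position 2 (A/T).
There are 1 differences over 14 sites, so p = 1/14 = 0.071.

0.071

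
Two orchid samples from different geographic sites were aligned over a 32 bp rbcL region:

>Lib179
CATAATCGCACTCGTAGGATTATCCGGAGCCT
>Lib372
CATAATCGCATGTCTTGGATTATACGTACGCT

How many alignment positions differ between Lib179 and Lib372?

The sequences differ at positions 11 (C/T), 12 (T/G), 13 (C/T), 14 (G/C), 16 (A/T), 24 (C/A), 27 (G/T), 29 (G/C), 30 (C/G).
That gives 9 mismatches out of 32 aligned sites, so the Hamming distance is 9.

9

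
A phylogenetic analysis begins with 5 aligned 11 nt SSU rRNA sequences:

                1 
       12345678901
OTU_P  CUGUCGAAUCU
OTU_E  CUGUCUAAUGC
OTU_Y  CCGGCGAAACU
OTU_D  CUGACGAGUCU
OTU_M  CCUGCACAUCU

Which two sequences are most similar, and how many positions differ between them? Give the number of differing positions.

2

Pairwise Hamming distances:
  OTU_P vs OTU_E: 3
  OTU_P vs OTU_Y: 3
  OTU_P vs OTU_D: 2
  OTU_P vs OTU_M: 5
  OTU_E vs OTU_Y: 6
  OTU_E vs OTU_D: 5
  OTU_E vs OTU_M: 7
  OTU_Y vs OTU_D: 4
  OTU_Y vs OTU_M: 4
  OTU_D vs OTU_M: 6
The smallest is 2, between OTU_P and OTU_D.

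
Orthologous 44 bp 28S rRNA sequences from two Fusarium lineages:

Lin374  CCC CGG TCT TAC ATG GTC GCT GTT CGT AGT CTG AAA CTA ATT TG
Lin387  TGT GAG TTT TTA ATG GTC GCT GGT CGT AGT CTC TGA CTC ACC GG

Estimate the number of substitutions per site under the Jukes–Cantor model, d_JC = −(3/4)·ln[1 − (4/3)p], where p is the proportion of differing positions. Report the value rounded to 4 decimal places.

Mismatches occur at site 1 (C↔T), site 2 (C↔G), site 3 (C↔T), site 4 (C↔G), site 5 (G↔A), site 8 (C↔T), site 11 (A↔T), site 12 (C↔A), site 23 (T↔G), site 33 (G↔C), site 34 (A↔T), site 35 (A↔G), site 39 (A↔C), site 41 (T↔C), site 42 (T↔C), site 43 (T↔G).
p = 16/44 = 0.363636.
d = −0.75 · ln(1 − (4/3)·0.363636) = −0.75 · ln(0.515152) = −0.75 · (-0.663293) = 0.4975.

0.4975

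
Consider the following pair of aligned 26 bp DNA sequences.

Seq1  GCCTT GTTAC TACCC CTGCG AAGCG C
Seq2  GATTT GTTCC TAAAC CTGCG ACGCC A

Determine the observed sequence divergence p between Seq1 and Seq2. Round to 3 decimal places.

Differing sites — 2:C/A; 3:C/T; 9:A/C; 13:C/A; 14:C/A; 22:A/C; 25:G/C; 26:C/A.
There are 8 differences over 26 sites, so p = 8/26 = 0.308.

0.308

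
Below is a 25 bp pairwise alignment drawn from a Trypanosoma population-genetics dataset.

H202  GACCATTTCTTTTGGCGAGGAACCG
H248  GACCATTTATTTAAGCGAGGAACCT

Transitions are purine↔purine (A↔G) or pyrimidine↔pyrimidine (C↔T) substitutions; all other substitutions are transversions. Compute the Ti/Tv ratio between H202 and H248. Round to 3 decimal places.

0.333

Mismatches occur at site 9 (C↔A, transversion), site 13 (T↔A, transversion), site 14 (G↔A, transition), site 25 (G↔T, transversion).
Of the 4 differences, 1 transition and 3 transversions, so Ti/Tv = 1/3 = 0.333.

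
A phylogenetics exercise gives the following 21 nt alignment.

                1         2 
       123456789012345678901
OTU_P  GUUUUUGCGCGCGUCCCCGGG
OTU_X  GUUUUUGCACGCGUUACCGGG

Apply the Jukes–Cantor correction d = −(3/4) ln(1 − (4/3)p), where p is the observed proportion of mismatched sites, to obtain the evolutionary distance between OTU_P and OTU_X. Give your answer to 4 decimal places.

The sequences differ at positions 9 (G/A), 15 (C/U), 16 (C/A).
p = 3/21 = 0.142857.
d = −0.75 · ln(1 − (4/3)·0.142857) = −0.75 · ln(0.809524) = −0.75 · (-0.211309) = 0.1585.

0.1585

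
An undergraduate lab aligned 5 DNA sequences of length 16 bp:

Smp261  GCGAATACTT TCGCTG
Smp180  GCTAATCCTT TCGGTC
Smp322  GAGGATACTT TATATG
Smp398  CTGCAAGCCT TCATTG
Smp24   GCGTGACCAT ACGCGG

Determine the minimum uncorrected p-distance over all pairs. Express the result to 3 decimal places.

Pairwise Hamming distances:
  Smp261 vs Smp180: 4
  Smp261 vs Smp322: 5
  Smp261 vs Smp398: 8
  Smp261 vs Smp24: 7
  Smp180 vs Smp322: 8
  Smp180 vs Smp398: 10
  Smp180 vs Smp24: 9
  Smp322 vs Smp398: 9
  Smp322 vs Smp24: 11
  Smp398 vs Smp24: 10
The smallest is 4 mismatches, between Smp261 and Smp180; p = 4/16 = 0.250.

0.250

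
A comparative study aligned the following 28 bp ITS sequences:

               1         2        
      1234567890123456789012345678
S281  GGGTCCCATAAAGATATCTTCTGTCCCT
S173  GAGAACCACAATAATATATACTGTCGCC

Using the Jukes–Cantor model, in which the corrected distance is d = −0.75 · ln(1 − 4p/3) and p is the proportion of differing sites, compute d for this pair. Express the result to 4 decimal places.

The sequences differ at positions 2 (G/A), 4 (T/A), 5 (C/A), 9 (T/C), 12 (A/T), 13 (G/A), 18 (C/A), 20 (T/A), 26 (C/G), 28 (T/C).
p = 10/28 = 0.357143.
d = −0.75 · ln(1 − (4/3)·0.357143) = −0.75 · ln(0.523809) = −0.75 · (-0.646628) = 0.4850.

0.4850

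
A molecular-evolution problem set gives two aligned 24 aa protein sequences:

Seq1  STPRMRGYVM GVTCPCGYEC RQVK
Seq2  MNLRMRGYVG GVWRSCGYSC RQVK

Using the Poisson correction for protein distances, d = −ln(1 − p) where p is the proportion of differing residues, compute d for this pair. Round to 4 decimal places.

Differing sites — 1:S/M; 2:T/N; 3:P/L; 10:M/G; 13:T/W; 14:C/R; 15:P/S; 19:E/S.
p = 8/24 = 0.333333.
d = −ln(1 − 0.333333) = −ln(0.666667) = 0.4055.

0.4055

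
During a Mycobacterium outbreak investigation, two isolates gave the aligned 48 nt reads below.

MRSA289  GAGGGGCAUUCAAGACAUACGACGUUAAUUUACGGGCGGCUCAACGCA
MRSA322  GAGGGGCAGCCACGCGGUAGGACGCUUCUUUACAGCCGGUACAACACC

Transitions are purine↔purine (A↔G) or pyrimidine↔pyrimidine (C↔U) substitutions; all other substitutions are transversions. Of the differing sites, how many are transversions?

The sequences differ at positions 9 (U/G, transversion), 10 (U/C, transition), 13 (A/C, transversion), 15 (A/C, transversion), 16 (C/G, transversion), 17 (A/G, transition), 20 (C/G, transversion), 25 (U/C, transition), 27 (A/U, transversion), 28 (A/C, transversion), 34 (G/A, transition), 36 (G/C, transversion), 40 (C/U, transition), 41 (U/A, transversion), 46 (G/A, transition), 48 (A/C, transversion).
Of the 16 differences, 6 transitions and 10 transversions, so the answer is 10.

10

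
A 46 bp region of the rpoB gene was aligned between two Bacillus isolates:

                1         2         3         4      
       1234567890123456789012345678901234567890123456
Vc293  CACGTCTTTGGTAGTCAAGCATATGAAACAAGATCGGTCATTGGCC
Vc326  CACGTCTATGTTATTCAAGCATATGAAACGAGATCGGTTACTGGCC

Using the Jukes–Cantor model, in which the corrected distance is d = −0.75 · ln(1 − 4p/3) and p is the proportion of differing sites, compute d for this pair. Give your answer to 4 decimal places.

0.1433

Differing sites — 8:T/A; 11:G/T; 14:G/T; 30:A/G; 39:C/T; 41:T/C.
p = 6/46 = 0.130435.
d = −0.75 · ln(1 − (4/3)·0.130435) = −0.75 · ln(0.826087) = −0.75 · (-0.191055) = 0.1433.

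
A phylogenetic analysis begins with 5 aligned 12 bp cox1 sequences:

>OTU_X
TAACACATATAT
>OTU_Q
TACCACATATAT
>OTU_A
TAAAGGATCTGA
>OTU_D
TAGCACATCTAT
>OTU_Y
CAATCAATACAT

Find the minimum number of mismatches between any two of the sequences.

Pairwise Hamming distances:
  OTU_X vs OTU_Q: 1
  OTU_X vs OTU_A: 6
  OTU_X vs OTU_D: 2
  OTU_X vs OTU_Y: 5
  OTU_Q vs OTU_A: 7
  OTU_Q vs OTU_D: 2
  OTU_Q vs OTU_Y: 6
  OTU_A vs OTU_D: 6
  OTU_A vs OTU_Y: 8
  OTU_D vs OTU_Y: 7
The smallest is 1, between OTU_X and OTU_Q.

1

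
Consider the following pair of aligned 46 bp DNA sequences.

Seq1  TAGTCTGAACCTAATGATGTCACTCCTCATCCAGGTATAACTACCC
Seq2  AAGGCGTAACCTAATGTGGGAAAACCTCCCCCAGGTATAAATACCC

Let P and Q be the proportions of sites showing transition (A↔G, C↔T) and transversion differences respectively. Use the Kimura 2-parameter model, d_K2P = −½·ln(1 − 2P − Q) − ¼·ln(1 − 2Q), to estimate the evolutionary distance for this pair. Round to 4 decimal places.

The sequences differ at positions 1 (T/A, transversion), 4 (T/G, transversion), 6 (T/G, transversion), 7 (G/T, transversion), 17 (A/T, transversion), 18 (T/G, transversion), 20 (T/G, transversion), 21 (C/A, transversion), 23 (C/A, transversion), 24 (T/A, transversion), 29 (A/C, transversion), 30 (T/C, transition), 41 (C/A, transversion).
Of the 13 differences, 1 transition and 12 transversions over 46 sites: P = 1/46 = 0.021739, Q = 12/46 = 0.260870.
d = −0.5·ln(0.695652) − 0.25·ln(0.478260) = −0.5·(-0.362906) − 0.25·(-0.737601) = 0.3659.

0.3659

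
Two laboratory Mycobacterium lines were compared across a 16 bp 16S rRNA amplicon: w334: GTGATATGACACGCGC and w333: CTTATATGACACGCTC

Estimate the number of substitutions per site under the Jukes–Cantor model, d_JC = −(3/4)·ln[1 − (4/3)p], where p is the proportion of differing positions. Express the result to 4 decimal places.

0.2158

The sequences differ at positions 1 (G/C), 3 (G/T), 15 (G/T).
p = 3/16 = 0.187500.
d = −0.75 · ln(1 − (4/3)·0.187500) = −0.75 · ln(0.750000) = −0.75 · (-0.287682) = 0.2158.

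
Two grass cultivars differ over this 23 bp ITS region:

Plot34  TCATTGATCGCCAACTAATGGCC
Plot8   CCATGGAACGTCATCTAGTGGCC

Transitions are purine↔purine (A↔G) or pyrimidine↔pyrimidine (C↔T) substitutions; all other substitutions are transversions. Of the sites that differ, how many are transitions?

3

Differing sites — 1:T/C (Ti); 5:T/G (Tv); 8:T/A (Tv); 11:C/T (Ti); 14:A/T (Tv); 18:A/G (Ti).
Of the 6 differences, 3 transitions and 3 transversions, so the answer is 3.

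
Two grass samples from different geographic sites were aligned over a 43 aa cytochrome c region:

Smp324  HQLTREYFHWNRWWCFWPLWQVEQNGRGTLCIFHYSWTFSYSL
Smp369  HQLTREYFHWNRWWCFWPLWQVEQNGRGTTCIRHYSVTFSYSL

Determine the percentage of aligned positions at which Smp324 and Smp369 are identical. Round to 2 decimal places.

The sequences differ at positions 30 (L/T), 33 (F/R), 37 (W/V).
40 of the 43 sites match, so the percent identity is 40/43 × 100 = 93.02%.

93.02%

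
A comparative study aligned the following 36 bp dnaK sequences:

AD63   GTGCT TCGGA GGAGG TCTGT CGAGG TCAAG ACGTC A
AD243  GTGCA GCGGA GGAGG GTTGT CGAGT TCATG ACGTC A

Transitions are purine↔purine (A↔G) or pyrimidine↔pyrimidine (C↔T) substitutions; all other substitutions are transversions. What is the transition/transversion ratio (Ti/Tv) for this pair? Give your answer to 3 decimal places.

Differing sites — 5:T/A (Tv); 6:T/G (Tv); 16:T/G (Tv); 17:C/T (Ti); 25:G/T (Tv); 29:A/T (Tv).
Of the 6 differences, 1 transition and 5 transversions, so Ti/Tv = 1/5 = 0.200.

0.200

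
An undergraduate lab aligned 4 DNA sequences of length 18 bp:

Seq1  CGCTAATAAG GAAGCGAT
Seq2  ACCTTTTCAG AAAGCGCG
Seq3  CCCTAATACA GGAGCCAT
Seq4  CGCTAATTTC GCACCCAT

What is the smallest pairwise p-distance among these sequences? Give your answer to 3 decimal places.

Pairwise Hamming distances:
  Seq1 vs Seq2: 8
  Seq1 vs Seq3: 5
  Seq1 vs Seq4: 6
  Seq2 vs Seq3: 11
  Seq2 vs Seq4: 13
  Seq3 vs Seq4: 6
The smallest is 5 mismatches, between Seq1 and Seq3; p = 5/18 = 0.278.

0.278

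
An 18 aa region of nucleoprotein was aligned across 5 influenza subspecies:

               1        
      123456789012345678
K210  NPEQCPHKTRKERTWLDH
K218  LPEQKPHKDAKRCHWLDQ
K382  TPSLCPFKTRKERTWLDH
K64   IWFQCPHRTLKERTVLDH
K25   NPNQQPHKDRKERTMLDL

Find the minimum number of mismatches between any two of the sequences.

Pairwise Hamming distances:
  K210 vs K218: 8
  K210 vs K382: 4
  K210 vs K64: 6
  K210 vs K25: 5
  K218 vs K382: 11
  K218 vs K64: 12
  K218 vs K25: 9
  K382 vs K64: 8
  K382 vs K25: 8
  K64 vs K25: 9
The smallest is 4, between K210 and K382.

4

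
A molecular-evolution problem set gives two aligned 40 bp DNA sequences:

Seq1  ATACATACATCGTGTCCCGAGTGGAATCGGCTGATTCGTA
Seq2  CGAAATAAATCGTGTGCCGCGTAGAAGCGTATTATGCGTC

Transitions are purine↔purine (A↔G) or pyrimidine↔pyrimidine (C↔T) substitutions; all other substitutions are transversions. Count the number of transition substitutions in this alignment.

1

Mismatches occur at site 1 (A/C, transversion), site 2 (T/G, transversion), site 4 (C/A, transversion), site 8 (C/A, transversion), site 16 (C/G, transversion), site 20 (A/C, transversion), site 23 (G/A, transition), site 27 (T/G, transversion), site 30 (G/T, transversion), site 31 (C/A, transversion), site 33 (G/T, transversion), site 36 (T/G, transversion), site 40 (A/C, transversion).
Of the 13 differences, 1 transition and 12 transversions, so the answer is 1.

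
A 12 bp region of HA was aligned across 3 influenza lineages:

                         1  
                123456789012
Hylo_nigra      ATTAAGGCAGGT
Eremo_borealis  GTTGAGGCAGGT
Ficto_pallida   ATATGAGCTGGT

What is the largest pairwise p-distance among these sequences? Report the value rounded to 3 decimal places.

0.500

Pairwise Hamming distances:
  Hylo_nigra vs Eremo_borealis: 2
  Hylo_nigra vs Ficto_pallida: 5
  Eremo_borealis vs Ficto_pallida: 6
The largest is 6 mismatches, between Eremo_borealis and Ficto_pallida; p = 6/12 = 0.500.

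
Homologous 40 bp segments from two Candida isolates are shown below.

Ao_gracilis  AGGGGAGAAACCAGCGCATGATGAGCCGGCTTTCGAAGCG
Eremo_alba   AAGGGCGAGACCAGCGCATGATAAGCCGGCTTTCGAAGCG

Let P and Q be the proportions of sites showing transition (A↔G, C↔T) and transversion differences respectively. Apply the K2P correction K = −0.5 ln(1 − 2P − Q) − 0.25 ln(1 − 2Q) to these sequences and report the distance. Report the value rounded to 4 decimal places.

0.1090

Mismatches occur at site 2 (G/A, transition), site 6 (A/C, transversion), site 9 (A/G, transition), site 23 (G/A, transition).
Of the 4 differences, 3 transitions and 1 transversion over 40 sites: P = 3/40 = 0.075000, Q = 1/40 = 0.025000.
d = −0.5·ln(0.825000) − 0.25·ln(0.950000) = −0.5·(-0.192372) − 0.25·(-0.051293) = 0.1090.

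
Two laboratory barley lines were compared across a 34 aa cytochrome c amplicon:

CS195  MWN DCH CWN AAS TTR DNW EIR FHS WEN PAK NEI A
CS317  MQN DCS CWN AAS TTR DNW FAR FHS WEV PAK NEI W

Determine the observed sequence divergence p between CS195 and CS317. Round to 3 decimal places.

The sequences differ at positions 2 (W/Q), 6 (H/S), 19 (E/F), 20 (I/A), 27 (N/V), 34 (A/W).
There are 6 differences over 34 sites, so p = 6/34 = 0.176.

0.176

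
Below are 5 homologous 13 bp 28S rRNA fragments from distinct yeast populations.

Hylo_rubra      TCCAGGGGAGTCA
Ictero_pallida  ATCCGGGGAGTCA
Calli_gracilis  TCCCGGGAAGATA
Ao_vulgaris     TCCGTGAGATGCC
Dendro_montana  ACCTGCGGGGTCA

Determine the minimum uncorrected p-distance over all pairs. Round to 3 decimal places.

0.231

Pairwise Hamming distances:
  Hylo_rubra vs Ictero_pallida: 3
  Hylo_rubra vs Calli_gracilis: 4
  Hylo_rubra vs Ao_vulgaris: 6
  Hylo_rubra vs Dendro_montana: 4
  Ictero_pallida vs Calli_gracilis: 5
  Ictero_pallida vs Ao_vulgaris: 8
  Ictero_pallida vs Dendro_montana: 4
  Calli_gracilis vs Ao_vulgaris: 8
  Calli_gracilis vs Dendro_montana: 7
  Ao_vulgaris vs Dendro_montana: 9
The smallest is 3 mismatches, between Hylo_rubra and Ictero_pallida; p = 3/13 = 0.231.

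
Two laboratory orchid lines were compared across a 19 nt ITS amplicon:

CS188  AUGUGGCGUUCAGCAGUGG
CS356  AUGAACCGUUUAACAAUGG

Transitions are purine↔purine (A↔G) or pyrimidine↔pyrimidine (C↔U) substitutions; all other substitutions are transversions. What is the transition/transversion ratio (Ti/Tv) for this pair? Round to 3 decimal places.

2.000

Mismatches occur at site 4 (U→A, transversion), site 5 (G→A, transition), site 6 (G→C, transversion), site 11 (C→U, transition), site 13 (G→A, transition), site 16 (G→A, transition).
Of the 6 differences, 4 transitions and 2 transversions, so Ti/Tv = 4/2 = 2.000.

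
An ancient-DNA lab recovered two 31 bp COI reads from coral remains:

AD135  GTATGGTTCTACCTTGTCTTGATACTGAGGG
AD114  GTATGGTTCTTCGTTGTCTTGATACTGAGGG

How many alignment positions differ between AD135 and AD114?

The sequences differ at positions 11 (A/T), 13 (C/G).
That gives 2 mismatches out of 31 aligned sites, so the Hamming distance is 2.

2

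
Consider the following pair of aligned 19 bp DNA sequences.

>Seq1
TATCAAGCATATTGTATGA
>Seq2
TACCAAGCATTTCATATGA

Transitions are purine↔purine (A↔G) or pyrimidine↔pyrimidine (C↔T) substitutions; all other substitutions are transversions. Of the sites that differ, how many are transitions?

3

Mismatches occur at site 3 (T↔C, transition), site 11 (A↔T, transversion), site 13 (T↔C, transition), site 14 (G↔A, transition).
Of the 4 differences, 3 transitions and 1 transversion, so the answer is 3.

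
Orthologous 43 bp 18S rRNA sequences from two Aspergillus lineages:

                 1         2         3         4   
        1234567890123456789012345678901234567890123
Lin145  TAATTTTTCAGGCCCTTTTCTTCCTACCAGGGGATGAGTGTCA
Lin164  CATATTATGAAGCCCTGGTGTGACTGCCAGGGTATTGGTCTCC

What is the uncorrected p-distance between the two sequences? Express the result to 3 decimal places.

0.395

Differing sites — 1:T/C; 3:A/T; 4:T/A; 7:T/A; 9:C/G; 11:G/A; 17:T/G; 18:T/G; 20:C/G; 22:T/G; 23:C/A; 26:A/G; 33:G/T; 36:G/T; 37:A/G; 40:G/C; 43:A/C.
There are 17 differences over 43 sites, so p = 17/43 = 0.395.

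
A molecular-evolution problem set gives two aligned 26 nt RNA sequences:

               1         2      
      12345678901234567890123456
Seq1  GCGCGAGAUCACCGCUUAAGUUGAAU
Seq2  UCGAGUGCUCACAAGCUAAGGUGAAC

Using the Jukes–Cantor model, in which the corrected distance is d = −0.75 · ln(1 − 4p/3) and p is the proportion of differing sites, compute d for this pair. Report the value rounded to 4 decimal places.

0.5393

The sequences differ at positions 1 (G/U), 4 (C/A), 6 (A/U), 8 (A/C), 13 (C/A), 14 (G/A), 15 (C/G), 16 (U/C), 21 (U/G), 26 (U/C).
p = 10/26 = 0.384615.
d = −0.75 · ln(1 − (4/3)·0.384615) = −0.75 · ln(0.487180) = −0.75 · (-0.719122) = 0.5393.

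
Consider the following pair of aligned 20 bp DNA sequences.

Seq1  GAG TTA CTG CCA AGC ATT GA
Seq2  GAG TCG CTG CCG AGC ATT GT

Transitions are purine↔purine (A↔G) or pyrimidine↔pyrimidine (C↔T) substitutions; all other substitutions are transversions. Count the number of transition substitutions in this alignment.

Mismatches occur at site 5 (T↔C, transition), site 6 (A↔G, transition), site 12 (A↔G, transition), site 20 (A↔T, transversion).
Of the 4 differences, 3 transitions and 1 transversion, so the answer is 3.

3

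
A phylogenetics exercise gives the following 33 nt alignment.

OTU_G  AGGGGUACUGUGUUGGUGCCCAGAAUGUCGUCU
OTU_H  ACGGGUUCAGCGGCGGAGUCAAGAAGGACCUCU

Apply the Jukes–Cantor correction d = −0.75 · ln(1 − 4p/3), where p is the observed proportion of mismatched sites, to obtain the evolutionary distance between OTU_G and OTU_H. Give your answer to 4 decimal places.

The sequences differ at positions 2 (G/C), 7 (A/U), 9 (U/A), 11 (U/C), 13 (U/G), 14 (U/C), 17 (U/A), 19 (C/U), 21 (C/A), 26 (U/G), 28 (U/A), 30 (G/C).
p = 12/33 = 0.363636.
d = −0.75 · ln(1 − (4/3)·0.363636) = −0.75 · ln(0.515152) = −0.75 · (-0.663293) = 0.4975.

0.4975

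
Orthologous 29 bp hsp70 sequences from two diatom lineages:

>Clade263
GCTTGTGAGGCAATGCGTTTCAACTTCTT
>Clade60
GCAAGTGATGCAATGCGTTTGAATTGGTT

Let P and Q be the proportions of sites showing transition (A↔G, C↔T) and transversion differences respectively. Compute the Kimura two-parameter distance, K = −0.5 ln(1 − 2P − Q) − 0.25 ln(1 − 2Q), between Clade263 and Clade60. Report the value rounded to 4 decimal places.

0.2949

Differing sites — 3:T/A (Tv); 4:T/A (Tv); 9:G/T (Tv); 21:C/G (Tv); 24:C/T (Ti); 26:T/G (Tv); 27:C/G (Tv).
Of the 7 differences, 1 transition and 6 transversions over 29 sites: P = 1/29 = 0.034483, Q = 6/29 = 0.206897.
d = −0.5·ln(0.724137) − 0.25·ln(0.586206) = −0.5·(-0.322775) − 0.25·(-0.534084) = 0.2949.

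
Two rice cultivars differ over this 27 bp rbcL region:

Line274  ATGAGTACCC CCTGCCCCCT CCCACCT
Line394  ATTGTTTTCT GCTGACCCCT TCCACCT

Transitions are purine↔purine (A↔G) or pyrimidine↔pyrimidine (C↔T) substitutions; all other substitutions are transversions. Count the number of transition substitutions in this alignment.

Mismatches occur at site 3 (G→T, transversion), site 4 (A→G, transition), site 5 (G→T, transversion), site 7 (A→T, transversion), site 8 (C→T, transition), site 10 (C→T, transition), site 11 (C→G, transversion), site 15 (C→A, transversion), site 21 (C→T, transition).
Of the 9 differences, 4 transitions and 5 transversions, so the answer is 4.

4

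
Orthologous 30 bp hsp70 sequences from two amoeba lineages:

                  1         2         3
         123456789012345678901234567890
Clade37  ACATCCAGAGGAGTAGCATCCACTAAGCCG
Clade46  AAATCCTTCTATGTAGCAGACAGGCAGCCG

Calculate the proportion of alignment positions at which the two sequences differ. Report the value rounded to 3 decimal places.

Differing sites — 2:C/A; 7:A/T; 8:G/T; 9:A/C; 10:G/T; 11:G/A; 12:A/T; 19:T/G; 20:C/A; 23:C/G; 24:T/G; 25:A/C.
There are 12 differences over 30 sites, so p = 12/30 = 0.400.

0.400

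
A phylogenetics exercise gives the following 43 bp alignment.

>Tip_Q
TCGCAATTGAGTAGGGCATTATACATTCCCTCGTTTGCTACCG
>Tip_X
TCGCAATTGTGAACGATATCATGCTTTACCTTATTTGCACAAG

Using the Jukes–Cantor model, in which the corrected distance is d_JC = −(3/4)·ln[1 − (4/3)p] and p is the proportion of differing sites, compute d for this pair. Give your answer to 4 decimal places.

0.4693

The sequences differ at positions 10 (A/T), 12 (T/A), 14 (G/C), 16 (G/A), 17 (C/T), 20 (T/C), 23 (A/G), 25 (A/T), 28 (C/A), 32 (C/T), 33 (G/A), 39 (T/A), 40 (A/C), 41 (C/A), 42 (C/A).
p = 15/43 = 0.348837.
d = −0.75 · ln(1 − (4/3)·0.348837) = −0.75 · ln(0.534884) = −0.75 · (-0.625705) = 0.4693.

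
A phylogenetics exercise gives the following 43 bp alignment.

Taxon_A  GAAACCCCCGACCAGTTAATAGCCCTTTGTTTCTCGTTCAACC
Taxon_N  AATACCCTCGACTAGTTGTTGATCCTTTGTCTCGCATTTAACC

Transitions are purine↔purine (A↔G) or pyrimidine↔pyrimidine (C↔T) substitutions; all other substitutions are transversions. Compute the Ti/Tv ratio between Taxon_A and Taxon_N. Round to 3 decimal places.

3.333

Differing sites — 1:G/A (Ti); 3:A/T (Tv); 8:C/T (Ti); 13:C/T (Ti); 18:A/G (Ti); 19:A/T (Tv); 21:A/G (Ti); 22:G/A (Ti); 23:C/T (Ti); 31:T/C (Ti); 34:T/G (Tv); 36:G/A (Ti); 39:C/T (Ti).
Of the 13 differences, 10 transitions and 3 transversions, so Ti/Tv = 10/3 = 3.333.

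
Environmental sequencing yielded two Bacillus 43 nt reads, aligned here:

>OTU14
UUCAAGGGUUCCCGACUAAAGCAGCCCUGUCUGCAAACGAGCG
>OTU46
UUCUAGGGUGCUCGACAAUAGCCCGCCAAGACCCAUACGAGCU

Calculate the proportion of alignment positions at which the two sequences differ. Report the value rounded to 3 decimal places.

0.372

Mismatches occur at site 4 (A↔U), site 10 (U↔G), site 12 (C↔U), site 17 (U↔A), site 19 (A↔U), site 23 (A↔C), site 24 (G↔C), site 25 (C↔G), site 28 (U↔A), site 29 (G↔A), site 30 (U↔G), site 31 (C↔A), site 32 (U↔C), site 33 (G↔C), site 36 (A↔U), site 43 (G↔U).
There are 16 differences over 43 sites, so p = 16/43 = 0.372.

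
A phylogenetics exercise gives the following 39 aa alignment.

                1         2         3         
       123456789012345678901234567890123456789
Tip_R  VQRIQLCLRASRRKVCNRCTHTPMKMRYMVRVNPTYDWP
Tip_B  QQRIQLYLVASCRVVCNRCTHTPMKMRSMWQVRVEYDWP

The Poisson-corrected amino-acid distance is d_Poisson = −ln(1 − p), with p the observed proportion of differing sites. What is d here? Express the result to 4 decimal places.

Mismatches occur at site 1 (V/Q), site 7 (C/Y), site 9 (R/V), site 12 (R/C), site 14 (K/V), site 28 (Y/S), site 30 (V/W), site 31 (R/Q), site 33 (N/R), site 34 (P/V), site 35 (T/E).
p = 11/39 = 0.282051.
d = −ln(1 − 0.282051) = −ln(0.717949) = 0.3314.

0.3314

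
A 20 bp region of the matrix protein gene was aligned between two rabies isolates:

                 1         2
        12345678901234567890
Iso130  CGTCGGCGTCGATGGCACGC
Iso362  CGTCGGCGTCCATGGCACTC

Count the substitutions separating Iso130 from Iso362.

Mismatches occur at site 11 (G/C), site 19 (G/T).
That gives 2 mismatches out of 20 aligned sites, so the Hamming distance is 2.

2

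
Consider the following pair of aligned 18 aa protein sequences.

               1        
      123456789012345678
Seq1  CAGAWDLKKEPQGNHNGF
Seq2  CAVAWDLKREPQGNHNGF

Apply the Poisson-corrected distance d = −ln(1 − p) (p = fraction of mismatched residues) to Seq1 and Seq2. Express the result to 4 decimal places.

The sequences differ at positions 3 (G/V), 9 (K/R).
p = 2/18 = 0.111111.
d = −ln(1 − 0.111111) = −ln(0.888889) = 0.1178.

0.1178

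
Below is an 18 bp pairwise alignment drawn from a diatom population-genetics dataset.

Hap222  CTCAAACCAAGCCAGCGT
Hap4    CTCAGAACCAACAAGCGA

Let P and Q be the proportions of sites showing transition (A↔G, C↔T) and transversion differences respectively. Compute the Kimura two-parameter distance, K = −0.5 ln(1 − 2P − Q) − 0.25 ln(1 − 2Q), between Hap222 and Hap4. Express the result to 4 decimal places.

0.4408

The sequences differ at positions 5 (A/G, transition), 7 (C/A, transversion), 9 (A/C, transversion), 11 (G/A, transition), 13 (C/A, transversion), 18 (T/A, transversion).
Of the 6 differences, 2 transitions and 4 transversions over 18 sites: P = 2/18 = 0.111111, Q = 4/18 = 0.222222.
d = −0.5·ln(0.555556) − 0.25·ln(0.555556) = −0.5·(-0.587786) − 0.25·(-0.587786) = 0.4408.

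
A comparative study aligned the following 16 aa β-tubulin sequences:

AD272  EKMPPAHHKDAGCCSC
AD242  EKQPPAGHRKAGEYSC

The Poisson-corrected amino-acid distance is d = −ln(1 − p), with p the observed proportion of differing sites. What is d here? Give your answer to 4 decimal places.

0.4700

Differing sites — 3:M/Q; 7:H/G; 9:K/R; 10:D/K; 13:C/E; 14:C/Y.
p = 6/16 = 0.375000.
d = −ln(1 − 0.375000) = −ln(0.625000) = 0.4700.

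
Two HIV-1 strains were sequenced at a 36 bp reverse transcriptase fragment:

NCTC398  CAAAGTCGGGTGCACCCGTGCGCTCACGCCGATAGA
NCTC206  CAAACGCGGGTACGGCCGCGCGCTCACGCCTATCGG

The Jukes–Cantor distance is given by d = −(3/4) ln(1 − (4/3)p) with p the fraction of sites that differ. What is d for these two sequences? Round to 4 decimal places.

0.3041

Differing sites — 5:G/C; 6:T/G; 12:G/A; 14:A/G; 15:C/G; 19:T/C; 31:G/T; 34:A/C; 36:A/G.
p = 9/36 = 0.250000.
d = −0.75 · ln(1 − (4/3)·0.250000) = −0.75 · ln(0.666667) = −0.75 · (-0.405465) = 0.3041.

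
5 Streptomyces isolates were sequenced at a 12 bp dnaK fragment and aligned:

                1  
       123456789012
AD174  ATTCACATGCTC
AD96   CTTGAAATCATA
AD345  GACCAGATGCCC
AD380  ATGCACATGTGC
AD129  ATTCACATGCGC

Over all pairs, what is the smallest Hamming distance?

1

Pairwise Hamming distances:
  AD174 vs AD96: 6
  AD174 vs AD345: 5
  AD174 vs AD380: 3
  AD174 vs AD129: 1
  AD96 vs AD345: 9
  AD96 vs AD380: 8
  AD96 vs AD129: 7
  AD345 vs AD380: 6
  AD345 vs AD129: 5
  AD380 vs AD129: 2
The smallest is 1, between AD174 and AD129.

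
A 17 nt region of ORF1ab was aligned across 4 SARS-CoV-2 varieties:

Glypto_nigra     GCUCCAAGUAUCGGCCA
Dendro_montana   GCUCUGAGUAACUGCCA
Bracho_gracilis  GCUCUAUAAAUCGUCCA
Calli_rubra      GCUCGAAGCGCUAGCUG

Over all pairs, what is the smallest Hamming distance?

4

Pairwise Hamming distances:
  Glypto_nigra vs Dendro_montana: 4
  Glypto_nigra vs Bracho_gracilis: 5
  Glypto_nigra vs Calli_rubra: 8
  Dendro_montana vs Bracho_gracilis: 7
  Dendro_montana vs Calli_rubra: 9
  Bracho_gracilis vs Calli_rubra: 11
The smallest is 4, between Glypto_nigra and Dendro_montana.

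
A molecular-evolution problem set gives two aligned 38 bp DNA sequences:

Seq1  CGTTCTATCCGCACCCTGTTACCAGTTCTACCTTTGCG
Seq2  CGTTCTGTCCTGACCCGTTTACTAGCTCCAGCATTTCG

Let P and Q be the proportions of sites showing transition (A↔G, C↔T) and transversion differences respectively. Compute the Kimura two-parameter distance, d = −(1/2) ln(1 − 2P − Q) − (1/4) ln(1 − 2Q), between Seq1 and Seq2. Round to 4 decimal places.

0.3659

Mismatches occur at site 7 (A/G, transition), site 11 (G/T, transversion), site 12 (C/G, transversion), site 17 (T/G, transversion), site 18 (G/T, transversion), site 23 (C/T, transition), site 26 (T/C, transition), site 29 (T/C, transition), site 31 (C/G, transversion), site 33 (T/A, transversion), site 36 (G/T, transversion).
Of the 11 differences, 4 transitions and 7 transversions over 38 sites: P = 4/38 = 0.105263, Q = 7/38 = 0.184211.
d = −0.5·ln(0.605263) − 0.25·ln(0.631578) = −0.5·(-0.502092) − 0.25·(-0.459534) = 0.3659.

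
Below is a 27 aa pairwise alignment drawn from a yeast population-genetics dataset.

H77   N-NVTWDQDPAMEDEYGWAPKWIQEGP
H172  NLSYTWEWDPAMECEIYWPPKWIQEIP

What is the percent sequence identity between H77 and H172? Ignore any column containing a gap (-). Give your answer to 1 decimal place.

65.4%

Excluding the 1 gap column leaves 26 comparable sites.
Differing sites — 3:N/S; 4:V/Y; 7:D/E; 8:Q/W; 14:D/C; 16:Y/I; 17:G/Y; 19:A/P; 26:G/I.
17 of the 26 comparable sites match, so the percent identity is 17/26 × 100 = 65.4%.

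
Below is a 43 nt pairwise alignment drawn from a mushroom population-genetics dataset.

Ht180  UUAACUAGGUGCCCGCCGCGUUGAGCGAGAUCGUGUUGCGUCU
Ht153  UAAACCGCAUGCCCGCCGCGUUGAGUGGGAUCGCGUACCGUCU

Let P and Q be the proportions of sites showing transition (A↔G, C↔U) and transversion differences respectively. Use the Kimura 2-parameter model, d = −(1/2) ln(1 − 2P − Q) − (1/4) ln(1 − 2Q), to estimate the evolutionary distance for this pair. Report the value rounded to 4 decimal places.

Differing sites — 2:U/A (Tv); 6:U/C (Ti); 7:A/G (Ti); 8:G/C (Tv); 9:G/A (Ti); 26:C/U (Ti); 28:A/G (Ti); 34:U/C (Ti); 37:U/A (Tv); 38:G/C (Tv).
Of the 10 differences, 6 transitions and 4 transversions over 43 sites: P = 6/43 = 0.139535, Q = 4/43 = 0.093023.
d = −0.5·ln(0.627907) − 0.25·ln(0.813954) = −0.5·(-0.465363) − 0.25·(-0.205851) = 0.2841.

0.2841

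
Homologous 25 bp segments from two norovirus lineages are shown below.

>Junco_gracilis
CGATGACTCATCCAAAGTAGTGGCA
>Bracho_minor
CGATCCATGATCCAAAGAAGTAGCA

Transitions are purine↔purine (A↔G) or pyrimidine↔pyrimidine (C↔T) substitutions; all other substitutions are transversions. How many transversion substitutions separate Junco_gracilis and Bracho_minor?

The sequences differ at positions 5 (G/C, transversion), 6 (A/C, transversion), 7 (C/A, transversion), 9 (C/G, transversion), 18 (T/A, transversion), 22 (G/A, transition).
Of the 6 differences, 1 transition and 5 transversions, so the answer is 5.

5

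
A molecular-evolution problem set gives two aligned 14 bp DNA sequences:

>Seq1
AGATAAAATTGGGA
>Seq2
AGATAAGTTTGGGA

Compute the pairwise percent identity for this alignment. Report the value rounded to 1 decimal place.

Mismatches occur at site 7 (A/G), site 8 (A/T).
12 of the 14 sites match, so the percent identity is 12/14 × 100 = 85.7%.

85.7%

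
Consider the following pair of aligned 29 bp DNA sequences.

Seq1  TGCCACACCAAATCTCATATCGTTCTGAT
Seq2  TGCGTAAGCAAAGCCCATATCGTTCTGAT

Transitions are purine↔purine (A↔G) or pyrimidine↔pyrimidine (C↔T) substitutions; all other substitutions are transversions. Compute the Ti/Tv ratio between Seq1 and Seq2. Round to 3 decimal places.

0.200

Differing sites — 4:C/G (Tv); 5:A/T (Tv); 6:C/A (Tv); 8:C/G (Tv); 13:T/G (Tv); 15:T/C (Ti).
Of the 6 differences, 1 transition and 5 transversions, so Ti/Tv = 1/5 = 0.200.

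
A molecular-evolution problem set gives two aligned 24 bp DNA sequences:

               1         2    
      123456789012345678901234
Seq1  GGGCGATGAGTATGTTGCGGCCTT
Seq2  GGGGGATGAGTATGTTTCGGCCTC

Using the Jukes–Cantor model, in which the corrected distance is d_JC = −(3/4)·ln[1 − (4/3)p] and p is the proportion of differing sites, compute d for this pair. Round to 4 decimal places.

0.1367

The sequences differ at positions 4 (C/G), 17 (G/T), 24 (T/C).
p = 3/24 = 0.125000.
d = −0.75 · ln(1 − (4/3)·0.125000) = −0.75 · ln(0.833333) = −0.75 · (-0.182322) = 0.1367.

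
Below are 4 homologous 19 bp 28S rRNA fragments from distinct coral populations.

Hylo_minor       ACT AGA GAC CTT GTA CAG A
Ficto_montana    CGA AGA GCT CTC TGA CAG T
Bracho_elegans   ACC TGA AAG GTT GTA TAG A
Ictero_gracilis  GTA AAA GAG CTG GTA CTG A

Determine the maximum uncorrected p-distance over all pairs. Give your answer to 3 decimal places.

Pairwise Hamming distances:
  Hylo_minor vs Ficto_montana: 9
  Hylo_minor vs Bracho_elegans: 6
  Hylo_minor vs Ictero_gracilis: 7
  Ficto_montana vs Bracho_elegans: 13
  Ficto_montana vs Ictero_gracilis: 10
  Bracho_elegans vs Ictero_gracilis: 10
The largest is 13 mismatches, between Ficto_montana and Bracho_elegans; p = 13/19 = 0.684.

0.684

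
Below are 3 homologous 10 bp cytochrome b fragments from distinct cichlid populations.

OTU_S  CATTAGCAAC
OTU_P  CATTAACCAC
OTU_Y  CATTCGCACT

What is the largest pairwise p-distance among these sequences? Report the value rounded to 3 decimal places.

0.500

Pairwise Hamming distances:
  OTU_S vs OTU_P: 2
  OTU_S vs OTU_Y: 3
  OTU_P vs OTU_Y: 5
The largest is 5 mismatches, between OTU_P and OTU_Y; p = 5/10 = 0.500.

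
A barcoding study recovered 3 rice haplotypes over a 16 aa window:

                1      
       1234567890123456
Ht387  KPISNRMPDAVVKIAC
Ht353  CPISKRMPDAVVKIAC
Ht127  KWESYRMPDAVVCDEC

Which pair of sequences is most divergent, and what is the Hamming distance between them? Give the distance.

7

Pairwise Hamming distances:
  Ht387 vs Ht353: 2
  Ht387 vs Ht127: 6
  Ht353 vs Ht127: 7
The largest is 7, between Ht353 and Ht127.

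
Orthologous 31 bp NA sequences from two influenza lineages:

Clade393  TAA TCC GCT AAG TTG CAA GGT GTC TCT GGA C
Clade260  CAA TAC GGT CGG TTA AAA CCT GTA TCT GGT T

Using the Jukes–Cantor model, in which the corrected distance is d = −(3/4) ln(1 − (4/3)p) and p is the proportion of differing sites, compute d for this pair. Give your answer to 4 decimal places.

0.5445

Mismatches occur at site 1 (T↔C), site 5 (C↔A), site 8 (C↔G), site 10 (A↔C), site 11 (A↔G), site 15 (G↔A), site 16 (C↔A), site 19 (G↔C), site 20 (G↔C), site 24 (C↔A), site 30 (A↔T), site 31 (C↔T).
p = 12/31 = 0.387097.
d = −0.75 · ln(1 − (4/3)·0.387097) = −0.75 · ln(0.483871) = −0.75 · (-0.725937) = 0.5445.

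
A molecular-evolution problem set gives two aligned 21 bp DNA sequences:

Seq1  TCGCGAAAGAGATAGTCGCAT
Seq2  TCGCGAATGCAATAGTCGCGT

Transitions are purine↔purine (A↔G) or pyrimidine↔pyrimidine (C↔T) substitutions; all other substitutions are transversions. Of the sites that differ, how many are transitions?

2

Mismatches occur at site 8 (A/T, transversion), site 10 (A/C, transversion), site 11 (G/A, transition), site 20 (A/G, transition).
Of the 4 differences, 2 transitions and 2 transversions, so the answer is 2.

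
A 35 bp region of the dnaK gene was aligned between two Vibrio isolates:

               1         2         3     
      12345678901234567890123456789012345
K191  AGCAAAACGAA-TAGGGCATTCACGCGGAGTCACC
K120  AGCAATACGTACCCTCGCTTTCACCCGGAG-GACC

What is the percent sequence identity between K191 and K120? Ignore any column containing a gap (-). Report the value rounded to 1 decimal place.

Excluding the 2 gap columns leaves 33 comparable sites.
The sequences differ at positions 6 (A/T), 10 (A/T), 13 (T/C), 14 (A/C), 15 (G/T), 16 (G/C), 19 (A/T), 25 (G/C), 32 (C/G).
24 of the 33 comparable sites match, so the percent identity is 24/33 × 100 = 72.7%.

72.7%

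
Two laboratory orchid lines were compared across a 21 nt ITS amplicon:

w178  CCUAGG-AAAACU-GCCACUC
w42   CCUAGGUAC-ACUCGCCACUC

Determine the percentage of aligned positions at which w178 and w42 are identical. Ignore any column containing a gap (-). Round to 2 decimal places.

Excluding the 3 gap columns leaves 18 comparable sites.
Differing sites — 9:A/C.
17 of the 18 comparable sites match, so the percent identity is 17/18 × 100 = 94.44%.

94.44%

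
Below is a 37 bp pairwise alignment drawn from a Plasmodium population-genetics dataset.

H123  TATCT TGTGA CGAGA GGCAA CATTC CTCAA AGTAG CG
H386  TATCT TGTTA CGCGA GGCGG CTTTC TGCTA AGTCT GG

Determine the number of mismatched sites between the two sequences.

Differing sites — 9:G/T; 13:A/C; 19:A/G; 20:A/G; 22:A/T; 26:C/T; 27:T/G; 29:A/T; 34:A/C; 35:G/T; 36:C/G.
That gives 11 mismatches out of 37 aligned sites, so the Hamming distance is 11.

11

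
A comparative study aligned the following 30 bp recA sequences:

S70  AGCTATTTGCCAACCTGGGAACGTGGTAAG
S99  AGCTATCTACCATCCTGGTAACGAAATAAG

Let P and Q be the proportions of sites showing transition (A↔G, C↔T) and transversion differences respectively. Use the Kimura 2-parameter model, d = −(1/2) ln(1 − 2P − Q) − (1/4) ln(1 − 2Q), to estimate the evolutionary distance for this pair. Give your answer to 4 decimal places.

The sequences differ at positions 7 (T/C, transition), 9 (G/A, transition), 13 (A/T, transversion), 19 (G/T, transversion), 24 (T/A, transversion), 25 (G/A, transition), 26 (G/A, transition).
Of the 7 differences, 4 transitions and 3 transversions over 30 sites: P = 4/30 = 0.133333, Q = 3/30 = 0.100000.
d = −0.5·ln(0.633334) − 0.25·ln(0.800000) = −0.5·(-0.456757) − 0.25·(-0.223144) = 0.2842.

0.2842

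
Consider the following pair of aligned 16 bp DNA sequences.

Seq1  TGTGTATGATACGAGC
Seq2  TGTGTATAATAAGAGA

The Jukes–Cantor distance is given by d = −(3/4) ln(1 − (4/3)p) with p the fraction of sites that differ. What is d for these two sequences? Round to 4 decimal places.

Mismatches occur at site 8 (G/A), site 12 (C/A), site 16 (C/A).
p = 3/16 = 0.187500.
d = −0.75 · ln(1 − (4/3)·0.187500) = −0.75 · ln(0.750000) = −0.75 · (-0.287682) = 0.2158.

0.2158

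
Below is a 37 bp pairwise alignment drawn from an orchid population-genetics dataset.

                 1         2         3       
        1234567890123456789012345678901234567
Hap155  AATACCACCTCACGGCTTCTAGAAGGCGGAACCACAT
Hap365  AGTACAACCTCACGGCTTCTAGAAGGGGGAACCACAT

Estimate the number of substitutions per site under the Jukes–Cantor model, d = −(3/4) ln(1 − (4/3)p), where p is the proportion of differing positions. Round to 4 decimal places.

0.0858

The sequences differ at positions 2 (A/G), 6 (C/A), 27 (C/G).
p = 3/37 = 0.081081.
d = −0.75 · ln(1 − (4/3)·0.081081) = −0.75 · ln(0.891892) = −0.75 · (-0.114410) = 0.0858.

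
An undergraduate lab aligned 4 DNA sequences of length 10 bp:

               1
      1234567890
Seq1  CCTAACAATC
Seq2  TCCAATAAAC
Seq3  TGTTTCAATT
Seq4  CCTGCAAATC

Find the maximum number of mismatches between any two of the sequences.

7

Pairwise Hamming distances:
  Seq1 vs Seq2: 4
  Seq1 vs Seq3: 5
  Seq1 vs Seq4: 3
  Seq2 vs Seq3: 7
  Seq2 vs Seq4: 6
  Seq3 vs Seq4: 6
The largest is 7, between Seq2 and Seq3.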